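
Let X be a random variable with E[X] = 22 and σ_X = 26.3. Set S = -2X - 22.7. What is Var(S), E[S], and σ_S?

Var(S) = 2766.76, E[S] = -66.7, σ_S = 52.6

S = -2X - 22.7 is linear with a = -2, b = -22.7.
Var(X) = 26.3² = 691.69.
Var(S) = a²·Var(X) = (-2)²·691.69 = 2766.76 (the additive constant -22.7 does not affect variance).
E[S] = a·E[X] + b = (-2)·22 + (-22.7) = -66.7.
σ_S = |a|·σ_X = |-2|·26.3 = 52.6.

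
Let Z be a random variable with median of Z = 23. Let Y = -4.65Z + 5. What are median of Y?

median of Y = -101.95

A linear map preserves order up to sign, so median of Y = a·median of Z + b = (-4.65)·23 + 5 = -101.95.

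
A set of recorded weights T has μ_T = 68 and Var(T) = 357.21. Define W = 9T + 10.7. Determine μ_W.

W = 9T + 10.7 is linear with a = 9, b = 10.7.
μ_W = a·μ_T + b = 9·68 + 10.7 = 622.7.

μ_W = 622.7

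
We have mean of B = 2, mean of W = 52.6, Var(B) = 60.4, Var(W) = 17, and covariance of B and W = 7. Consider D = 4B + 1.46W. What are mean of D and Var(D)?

mean of D = 4·mean of B + 1.46·mean of W = 4·2 + 1.46·52.6 = 84.796.
Var(D) = a²·Var(B) + b²·Var(W) + 2ab·covariance of B and W with a = 4, b = 1.46.
= 4²·60.4 + 1.46²·17 + 2·4·1.46·7
= 966.4 + 36.2372 + 81.76 = 1084.3972.

mean of D = 84.796, Var(D) = 1084.3972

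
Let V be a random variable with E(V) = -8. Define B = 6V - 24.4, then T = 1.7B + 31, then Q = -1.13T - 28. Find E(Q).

E(B) = 6·(-8) + (-24.4) = -72.4.
E(T) = 1.7·(-72.4) + 31 = -92.08.
E(Q) = (-1.13)·(-92.08) + (-28) = 76.0504.

E(Q) = 76.0504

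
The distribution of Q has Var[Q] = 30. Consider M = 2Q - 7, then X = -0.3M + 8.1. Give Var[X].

Var[X] = 10.8

Var[M] = 2²·30 = 120.
Var[X] = (-0.3)²·120 = 10.8.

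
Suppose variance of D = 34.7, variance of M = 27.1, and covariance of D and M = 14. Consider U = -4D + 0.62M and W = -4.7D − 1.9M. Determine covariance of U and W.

By bilinearity, covariance of U and W = ac·variance of D + bd·variance of M + (ad+bc)·covariance of D and M, with a=-4, b=0.62, c=-4.7, d=-1.9.
ac·variance of D = (-4)·(-4.7)·34.7 = 652.36
bd·variance of M = 0.62·(-1.9)·27.1 = -31.9238
(ad+bc)·covariance of D and M = (4.686)·14 = 65.604
covariance of U and W = 652.36 + (-31.9238) + 65.604 = 686.0402.

covariance of U and W = 686.0402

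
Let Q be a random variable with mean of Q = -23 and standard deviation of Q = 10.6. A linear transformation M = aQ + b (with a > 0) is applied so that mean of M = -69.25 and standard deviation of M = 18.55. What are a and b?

standard deviation of M = a·standard deviation of Q (a > 0), so a = 18.55/10.6 = 1.75.
mean of M = a·mean of Q + b, so b = -69.25 − 1.75·(-23) = -29.

a = 1.75, b = -29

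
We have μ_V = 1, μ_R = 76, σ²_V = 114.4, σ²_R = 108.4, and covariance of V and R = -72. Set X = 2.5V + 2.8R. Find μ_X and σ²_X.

μ_X = 2.5·μ_V + 2.8·μ_R = 2.5·1 + 2.8·76 = 215.3.
σ²_X = a²·σ²_V + b²·σ²_R + 2ab·covariance of V and R with a = 2.5, b = 2.8.
= 2.5²·114.4 + 2.8²·108.4 + 2·2.5·2.8·(-72)
= 715 + 849.856 + (-1008) = 556.856.

μ_X = 215.3, σ²_X = 556.856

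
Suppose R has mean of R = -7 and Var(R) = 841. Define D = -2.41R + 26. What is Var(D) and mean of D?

D = -2.41R + 26 is linear with a = -2.41, b = 26.
Var(D) = a²·Var(R) = (-2.41)²·841 = 4884.6121 (the additive constant 26 does not affect variance).
mean of D = a·mean of R + b = (-2.41)·(-7) + 26 = 42.87.

Var(D) = 4884.6121, mean of D = 42.87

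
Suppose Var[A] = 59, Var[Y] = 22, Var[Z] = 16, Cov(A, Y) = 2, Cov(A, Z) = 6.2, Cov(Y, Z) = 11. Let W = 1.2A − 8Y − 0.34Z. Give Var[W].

Var[W] = 1511.1904

Var[W] = a²·Var[A] + b²·Var[Y] + c²·Var[Z] + 2ab·Cov(A, Y) + 2ac·Cov(A, Z) + 2bc·Cov(Y, Z), with a = 1.2, b = -8, c = -0.34.
= 84.96 + 1408 + 1.8496 + (-38.4) + (-5.0592) + 59.84
= 1511.1904.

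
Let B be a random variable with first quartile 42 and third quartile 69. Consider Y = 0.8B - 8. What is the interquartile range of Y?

IQR of B = Q3 − Q1 = 69 − 42 = 27.
Under Y = aB + b, IQR(Y) = |a|·IQR(B) = |0.8|·27 = 21.6 (shifts cancel; spread scales by |a|).

IQR(Y) = 21.6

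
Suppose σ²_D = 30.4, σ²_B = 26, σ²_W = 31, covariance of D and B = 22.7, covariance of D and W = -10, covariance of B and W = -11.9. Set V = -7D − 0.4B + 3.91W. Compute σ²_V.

σ²_V = a²·σ²_D + b²·σ²_B + c²·σ²_W + 2ab·covariance of D and B + 2ac·covariance of D and W + 2bc·covariance of B and W, with a = -7, b = -0.4, c = 3.91.
= 1489.6 + 4.16 + 473.9311 + 127.12 + 547.4 + 37.2232
= 2679.4343.

σ²_V = 2679.4343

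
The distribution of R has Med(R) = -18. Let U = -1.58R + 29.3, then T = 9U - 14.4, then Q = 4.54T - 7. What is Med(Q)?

Med(Q) = 2286.8804

Med(U) = (-1.58)·(-18) + 29.3 = 57.74.
Med(T) = 9·57.74 + (-14.4) = 505.26.
Med(Q) = 4.54·505.26 + (-7) = 2286.8804.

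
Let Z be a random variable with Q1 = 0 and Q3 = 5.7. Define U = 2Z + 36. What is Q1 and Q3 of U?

a = 2 > 0: Q1(U) = a·Q1(Z)+b = 36, Q3(U) = a·Q3(Z)+b = 47.4.

Q1(U) = 36, Q3(U) = 47.4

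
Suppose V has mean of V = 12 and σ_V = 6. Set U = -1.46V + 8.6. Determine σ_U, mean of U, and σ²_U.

σ_U = 8.76, mean of U = -8.92, σ²_U = 76.7376

U = -1.46V + 8.6 is linear with a = -1.46, b = 8.6.
σ_U = |a|·σ_V = |-1.46|·6 = 8.76.
mean of U = a·mean of V + b = (-1.46)·12 + 8.6 = -8.92.
σ²_V = 6² = 36.
σ²_U = a²·σ²_V = (-1.46)²·36 = 76.7376 (the additive constant 8.6 does not affect variance).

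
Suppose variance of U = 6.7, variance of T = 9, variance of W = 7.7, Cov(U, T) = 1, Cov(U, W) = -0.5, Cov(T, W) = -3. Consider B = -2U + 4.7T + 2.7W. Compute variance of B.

variance of B = 192.203

variance of B = a²·variance of U + b²·variance of T + c²·variance of W + 2ab·Cov(U, T) + 2ac·Cov(U, W) + 2bc·Cov(T, W), with a = -2, b = 4.7, c = 2.7.
= 26.8 + 198.81 + 56.133 + (-18.8) + 5.4 + (-76.14)
= 192.203.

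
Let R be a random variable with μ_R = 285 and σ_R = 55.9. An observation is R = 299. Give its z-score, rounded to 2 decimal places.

z = (R − μ_R) / σ_R = (299 − 285) / 55.9 ≈ 0.25.

z = 0.25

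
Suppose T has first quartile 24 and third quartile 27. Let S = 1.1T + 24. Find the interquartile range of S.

IQR(S) = 3.3

IQR of T = Q3 − Q1 = 27 − 24 = 3.
Under S = aT + b, IQR(S) = |a|·IQR(T) = |1.1|·3 = 3.3 (shifts cancel; spread scales by |a|).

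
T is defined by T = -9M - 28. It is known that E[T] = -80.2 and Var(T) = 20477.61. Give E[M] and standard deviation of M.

E[M] = 5.8, standard deviation of M = 15.9

From T = -9M - 28: E[T] = a·E[M] + b, so E[M] = (E[T] − b)/a = (-80.2 − (-28))/(-9) = 5.8.
standard deviation of T = √20477.61 = 143.1.
standard deviation of T = |a|·standard deviation of M, so standard deviation of M = 143.1/|-9| = 15.9.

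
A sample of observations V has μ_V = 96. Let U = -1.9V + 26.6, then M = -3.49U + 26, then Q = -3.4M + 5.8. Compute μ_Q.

μ_Q = -1931.3228

μ_U = (-1.9)·96 + 26.6 = -155.8.
μ_M = (-3.49)·(-155.8) + 26 = 569.742.
μ_Q = (-3.4)·569.742 + 5.8 = -1931.3228.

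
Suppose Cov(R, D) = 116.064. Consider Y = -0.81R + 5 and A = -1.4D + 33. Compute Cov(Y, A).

Cov(Y, A) = a·c·Cov(R, D) = (-0.81)·(-1.4)·116.064 = 131.616576. Additive constants drop out.

Cov(Y, A) = 131.616576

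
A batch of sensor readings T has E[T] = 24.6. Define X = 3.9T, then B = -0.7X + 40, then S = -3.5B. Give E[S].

E[X] = 3.9·24.6 = 95.94.
E[B] = (-0.7)·95.94 + 40 = -27.158.
E[S] = (-3.5)·(-27.158) = 95.053.

E[S] = 95.053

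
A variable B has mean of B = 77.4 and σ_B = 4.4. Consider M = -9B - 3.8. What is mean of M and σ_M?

M = -9B - 3.8 is linear with a = -9, b = -3.8.
mean of M = a·mean of B + b = (-9)·77.4 + (-3.8) = -700.4.
σ_M = |a|·σ_B = |-9|·4.4 = 39.6.

mean of M = -700.4, σ_M = 39.6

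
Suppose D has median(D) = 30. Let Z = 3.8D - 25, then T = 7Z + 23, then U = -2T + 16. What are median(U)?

median(U) = -1276

median(Z) = 3.8·30 + (-25) = 89.
median(T) = 7·89 + 23 = 646.
median(U) = (-2)·646 + 16 = -1276.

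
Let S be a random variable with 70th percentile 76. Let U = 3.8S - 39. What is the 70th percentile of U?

Since a = 3.8 > 0 the transformation is increasing, so the 70th percentile of U = a·(P_{70} of S) + b = 3.8·76 + (-39) = 249.8.

70th percentile of U = 249.8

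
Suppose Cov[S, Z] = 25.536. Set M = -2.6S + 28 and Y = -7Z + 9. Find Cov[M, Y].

Cov[M, Y] = 464.7552

Cov[M, Y] = a·c·Cov[S, Z] = (-2.6)·(-7)·25.536 = 464.7552. Additive constants drop out.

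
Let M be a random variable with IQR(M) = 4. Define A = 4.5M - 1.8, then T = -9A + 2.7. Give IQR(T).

IQR(A) = |4.5|·4 = 18.
IQR(T) = |-9|·18 = 162.

IQR(T) = 162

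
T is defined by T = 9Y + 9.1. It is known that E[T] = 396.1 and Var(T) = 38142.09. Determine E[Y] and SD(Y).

From T = 9Y + 9.1: E[T] = a·E[Y] + b, so E[Y] = (E[T] − b)/a = (396.1 − 9.1)/9 = 43.
SD(T) = √38142.09 = 195.3.
SD(T) = |a|·SD(Y), so SD(Y) = 195.3/|9| = 21.7.

E[Y] = 43, SD(Y) = 21.7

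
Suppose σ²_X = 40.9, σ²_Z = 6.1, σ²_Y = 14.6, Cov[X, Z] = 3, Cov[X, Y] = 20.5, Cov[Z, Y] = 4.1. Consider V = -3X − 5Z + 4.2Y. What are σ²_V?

σ²_V = 179.344

σ²_V = a²·σ²_X + b²·σ²_Z + c²·σ²_Y + 2ab·Cov[X, Z] + 2ac·Cov[X, Y] + 2bc·Cov[Z, Y], with a = -3, b = -5, c = 4.2.
= 368.1 + 152.5 + 257.544 + 90 + (-516.6) + (-172.2)
= 179.344.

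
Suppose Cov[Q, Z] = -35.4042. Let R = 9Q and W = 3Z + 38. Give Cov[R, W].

Cov[R, W] = -955.9134

Cov[R, W] = a·c·Cov[Q, Z] = 9·3·(-35.4042) = -955.9134. Additive constants drop out.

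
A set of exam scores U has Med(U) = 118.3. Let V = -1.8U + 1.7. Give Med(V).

Med(V) = -211.24

A linear map preserves order up to sign, so Med(V) = a·Med(U) + b = (-1.8)·118.3 + 1.7 = -211.24.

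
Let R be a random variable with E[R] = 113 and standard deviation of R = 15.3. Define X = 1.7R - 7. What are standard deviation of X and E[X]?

standard deviation of X = 26.01, E[X] = 185.1

X = 1.7R - 7 is linear with a = 1.7, b = -7.
standard deviation of X = |a|·standard deviation of R = |1.7|·15.3 = 26.01.
E[X] = a·E[R] + b = 1.7·113 + (-7) = 185.1.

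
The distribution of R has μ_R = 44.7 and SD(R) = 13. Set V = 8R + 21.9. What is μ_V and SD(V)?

μ_V = 379.5, SD(V) = 104

V = 8R + 21.9 is linear with a = 8, b = 21.9.
μ_V = a·μ_R + b = 8·44.7 + 21.9 = 379.5.
SD(V) = |a|·SD(R) = |8|·13 = 104.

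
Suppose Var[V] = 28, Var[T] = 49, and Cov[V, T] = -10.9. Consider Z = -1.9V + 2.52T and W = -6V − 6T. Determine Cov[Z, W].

By bilinearity, Cov[Z, W] = ac·Var[V] + bd·Var[T] + (ad+bc)·Cov[V, T], with a=-1.9, b=2.52, c=-6, d=-6.
ac·Var[V] = (-1.9)·(-6)·28 = 319.2
bd·Var[T] = 2.52·(-6)·49 = -740.88
(ad+bc)·Cov[V, T] = (-3.72)·(-10.9) = 40.548
Cov[Z, W] = 319.2 + (-740.88) + 40.548 = -381.132.

Cov[Z, W] = -381.132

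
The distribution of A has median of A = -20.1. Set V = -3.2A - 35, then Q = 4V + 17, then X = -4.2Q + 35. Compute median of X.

median of X = -528.976

median of V = (-3.2)·(-20.1) + (-35) = 29.32.
median of Q = 4·29.32 + 17 = 134.28.
median of X = (-4.2)·134.28 + 35 = -528.976.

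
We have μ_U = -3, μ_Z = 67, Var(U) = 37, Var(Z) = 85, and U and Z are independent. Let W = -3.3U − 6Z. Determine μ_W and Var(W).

μ_W = -392.1, Var(W) = 3462.93

μ_W = (-3.3)·μ_U + (-6)·μ_Z = (-3.3)·(-3) + (-6)·67 = -392.1.
Var(W) = a²·Var(U) + b²·Var(Z) + 2ab·covariance of U and Z with a = -3.3, b = -6.
Independence gives covariance of U and Z = 0.
= (-3.3)²·37 + (-6)²·85 + 2·(-3.3)·(-6)·0
= 402.93 + 3060 + 0 = 3462.93.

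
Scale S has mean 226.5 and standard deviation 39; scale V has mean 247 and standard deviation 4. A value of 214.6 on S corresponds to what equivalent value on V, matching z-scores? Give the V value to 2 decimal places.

V = 245.78

z = (214.6 − 226.5)/39 ≈ -0.3051.
V = 247 + z·4 = 247 + (214.6 − 226.5)·4/39 ≈ 245.78.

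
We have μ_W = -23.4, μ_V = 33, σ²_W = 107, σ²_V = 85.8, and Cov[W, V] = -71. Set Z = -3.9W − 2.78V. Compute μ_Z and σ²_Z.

μ_Z = -0.48, σ²_Z = 751.00272

μ_Z = (-3.9)·μ_W + (-2.78)·μ_V = (-3.9)·(-23.4) + (-2.78)·33 = -0.48.
σ²_Z = a²·σ²_W + b²·σ²_V + 2ab·Cov[W, V] with a = -3.9, b = -2.78.
= (-3.9)²·107 + (-2.78)²·85.8 + 2·(-3.9)·(-2.78)·(-71)
= 1627.47 + 663.09672 + (-1539.564) = 751.00272.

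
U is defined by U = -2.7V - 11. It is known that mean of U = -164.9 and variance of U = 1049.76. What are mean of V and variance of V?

From U = -2.7V - 11: mean of U = a·mean of V + b, so mean of V = (mean of U − b)/a = (-164.9 − (-11))/(-2.7) = 57.
variance of U = a²·variance of V, so variance of V = 1049.76/(-2.7)² = 144.

mean of V = 57, variance of V = 144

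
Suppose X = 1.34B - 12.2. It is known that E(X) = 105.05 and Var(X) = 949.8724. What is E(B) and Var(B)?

From X = 1.34B - 12.2: E(X) = a·E(B) + b, so E(B) = (E(X) − b)/a = (105.05 − (-12.2))/1.34 = 87.5.
Var(X) = a²·Var(B), so Var(B) = 949.8724/1.34² = 529.

E(B) = 87.5, Var(B) = 529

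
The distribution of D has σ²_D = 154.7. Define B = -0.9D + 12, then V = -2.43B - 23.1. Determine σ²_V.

σ²_B = (-0.9)²·154.7 = 125.307.
σ²_V = (-2.43)²·125.307 = 739.9253043.

σ²_V = 739.9253043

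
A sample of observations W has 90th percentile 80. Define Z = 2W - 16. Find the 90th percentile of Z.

Since a = 2 > 0 the transformation is increasing, so the 90th percentile of Z = a·(P_{90} of W) + b = 2·80 + (-16) = 144.

90th percentile of Z = 144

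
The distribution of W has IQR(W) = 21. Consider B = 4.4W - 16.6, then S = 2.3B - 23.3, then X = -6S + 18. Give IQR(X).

IQR(B) = |4.4|·21 = 92.4.
IQR(S) = |2.3|·92.4 = 212.52.
IQR(X) = |-6|·212.52 = 1275.12.

IQR(X) = 1275.12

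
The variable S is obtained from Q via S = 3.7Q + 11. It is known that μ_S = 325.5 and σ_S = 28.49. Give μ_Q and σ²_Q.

μ_Q = 85, σ²_Q = 59.29

From S = 3.7Q + 11: μ_S = a·μ_Q + b, so μ_Q = (μ_S − b)/a = (325.5 − 11)/3.7 = 85.
σ²_S = 28.49² = 811.6801.
σ²_S = a²·σ²_Q, so σ²_Q = 811.6801/3.7² = 59.29.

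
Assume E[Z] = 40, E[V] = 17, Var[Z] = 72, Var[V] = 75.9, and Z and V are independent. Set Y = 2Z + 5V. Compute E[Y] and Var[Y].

E[Y] = 165, Var[Y] = 2185.5

E[Y] = 2·E[Z] + 5·E[V] = 2·40 + 5·17 = 165.
Var[Y] = a²·Var[Z] + b²·Var[V] + 2ab·Cov(Z, V) with a = 2, b = 5.
Independence gives Cov(Z, V) = 0.
= 2²·72 + 5²·75.9 + 2·2·5·0
= 288 + 1897.5 + 0 = 2185.5.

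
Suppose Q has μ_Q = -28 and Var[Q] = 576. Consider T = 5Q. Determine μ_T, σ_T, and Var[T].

T = 5Q is linear with a = 5, b = 0.
μ_T = a·μ_Q + b = 5·(-28) = -140.
σ_Q = √576 = 24.
σ_T = |a|·σ_Q = |5|·24 = 120.
Var[T] = a²·Var[Q] = 5²·576 = 14400.

μ_T = -140, σ_T = 120, Var[T] = 14400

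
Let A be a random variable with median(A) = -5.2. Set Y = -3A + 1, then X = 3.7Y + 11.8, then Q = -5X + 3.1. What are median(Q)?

median(Y) = (-3)·(-5.2) + 1 = 16.6.
median(X) = 3.7·16.6 + 11.8 = 73.22.
median(Q) = (-5)·73.22 + 3.1 = -363.

median(Q) = -363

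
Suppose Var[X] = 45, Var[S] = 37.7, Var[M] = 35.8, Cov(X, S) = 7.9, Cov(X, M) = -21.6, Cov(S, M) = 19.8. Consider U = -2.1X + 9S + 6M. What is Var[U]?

Var[U] = a²·Var[X] + b²·Var[S] + c²·Var[M] + 2ab·Cov(X, S) + 2ac·Cov(X, M) + 2bc·Cov(S, M), with a = -2.1, b = 9, c = 6.
= 198.45 + 3053.7 + 1288.8 + (-298.62) + 544.32 + 2138.4
= 6925.05.

Var[U] = 6925.05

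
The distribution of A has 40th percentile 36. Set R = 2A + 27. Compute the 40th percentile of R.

Since a = 2 > 0 the transformation is increasing, so the 40th percentile of R = a·(P_{40} of A) + b = 2·36 + 27 = 99.

40th percentile of R = 99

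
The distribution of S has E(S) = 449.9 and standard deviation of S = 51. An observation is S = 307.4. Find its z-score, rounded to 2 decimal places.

z = (S − E(S)) / standard deviation of S = (307.4 − 449.9) / 51 ≈ -2.79.

z = -2.79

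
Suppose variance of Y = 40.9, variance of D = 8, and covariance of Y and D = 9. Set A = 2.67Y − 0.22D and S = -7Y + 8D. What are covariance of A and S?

covariance of A and S = -572.401

By bilinearity, covariance of A and S = ac·variance of Y + bd·variance of D + (ad+bc)·covariance of Y and D, with a=2.67, b=-0.22, c=-7, d=8.
ac·variance of Y = 2.67·(-7)·40.9 = -764.421
bd·variance of D = (-0.22)·8·8 = -14.08
(ad+bc)·covariance of Y and D = (22.9)·9 = 206.1
covariance of A and S = -764.421 + (-14.08) + 206.1 = -572.401.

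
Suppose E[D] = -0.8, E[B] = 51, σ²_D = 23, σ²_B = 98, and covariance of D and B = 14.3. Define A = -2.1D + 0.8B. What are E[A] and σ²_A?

E[A] = 42.48, σ²_A = 116.102

E[A] = (-2.1)·E[D] + 0.8·E[B] = (-2.1)·(-0.8) + 0.8·51 = 42.48.
σ²_A = a²·σ²_D + b²·σ²_B + 2ab·covariance of D and B with a = -2.1, b = 0.8.
= (-2.1)²·23 + 0.8²·98 + 2·(-2.1)·0.8·14.3
= 101.43 + 62.72 + (-48.048) = 116.102.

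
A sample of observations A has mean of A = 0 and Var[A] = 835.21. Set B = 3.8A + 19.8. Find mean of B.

mean of B = 19.8

B = 3.8A + 19.8 is linear with a = 3.8, b = 19.8.
mean of B = a·mean of A + b = 3.8·0 + 19.8 = 19.8.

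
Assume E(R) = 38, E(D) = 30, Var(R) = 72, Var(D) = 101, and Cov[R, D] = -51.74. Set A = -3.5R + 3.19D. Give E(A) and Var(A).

E(A) = -37.3, Var(A) = 3065.1403

E(A) = (-3.5)·E(R) + 3.19·E(D) = (-3.5)·38 + 3.19·30 = -37.3.
Var(A) = a²·Var(R) + b²·Var(D) + 2ab·Cov[R, D] with a = -3.5, b = 3.19.
= (-3.5)²·72 + 3.19²·101 + 2·(-3.5)·3.19·(-51.74)
= 882 + 1027.7861 + 1155.3542 = 3065.1403.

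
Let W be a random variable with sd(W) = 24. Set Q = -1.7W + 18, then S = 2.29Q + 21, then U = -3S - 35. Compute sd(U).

sd(Q) = |-1.7|·24 = 40.8.
sd(S) = |2.29|·40.8 = 93.432.
sd(U) = |-3|·93.432 = 280.296.

sd(U) = 280.296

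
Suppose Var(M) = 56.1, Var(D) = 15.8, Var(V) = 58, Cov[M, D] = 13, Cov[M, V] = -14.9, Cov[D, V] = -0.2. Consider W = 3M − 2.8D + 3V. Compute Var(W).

Var(W) = 667.532

Var(W) = a²·Var(M) + b²·Var(D) + c²·Var(V) + 2ab·Cov[M, D] + 2ac·Cov[M, V] + 2bc·Cov[D, V], with a = 3, b = -2.8, c = 3.
= 504.9 + 123.872 + 522 + (-218.4) + (-268.2) + 3.36
= 667.532.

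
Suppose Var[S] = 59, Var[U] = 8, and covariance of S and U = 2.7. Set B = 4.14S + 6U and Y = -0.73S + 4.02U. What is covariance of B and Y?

covariance of B and Y = 47.75976

By bilinearity, covariance of B and Y = ac·Var[S] + bd·Var[U] + (ad+bc)·covariance of S and U, with a=4.14, b=6, c=-0.73, d=4.02.
ac·Var[S] = 4.14·(-0.73)·59 = -178.3098
bd·Var[U] = 6·4.02·8 = 192.96
(ad+bc)·covariance of S and U = (12.2628)·2.7 = 33.10956
covariance of B and Y = -178.3098 + 192.96 + 33.10956 = 47.75976.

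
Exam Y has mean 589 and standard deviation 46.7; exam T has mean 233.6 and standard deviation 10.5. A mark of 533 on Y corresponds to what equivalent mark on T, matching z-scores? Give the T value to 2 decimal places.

z = (533 − 589)/46.7 ≈ -1.1991.
T = 233.6 + z·10.5 = 233.6 + (533 − 589)·10.5/46.7 ≈ 221.01.

T = 221.01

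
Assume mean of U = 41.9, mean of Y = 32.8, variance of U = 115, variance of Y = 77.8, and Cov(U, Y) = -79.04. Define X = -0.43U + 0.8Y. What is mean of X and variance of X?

mean of X = (-0.43)·mean of U + 0.8·mean of Y = (-0.43)·41.9 + 0.8·32.8 = 8.223.
variance of X = a²·variance of U + b²·variance of Y + 2ab·Cov(U, Y) with a = -0.43, b = 0.8.
= (-0.43)²·115 + 0.8²·77.8 + 2·(-0.43)·0.8·(-79.04)
= 21.2635 + 49.792 + 54.37952 = 125.43502.

mean of X = 8.223, variance of X = 125.43502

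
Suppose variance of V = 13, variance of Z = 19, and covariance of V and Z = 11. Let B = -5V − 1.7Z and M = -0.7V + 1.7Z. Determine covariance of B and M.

covariance of B and M = -89.82

By bilinearity, covariance of B and M = ac·variance of V + bd·variance of Z + (ad+bc)·covariance of V and Z, with a=-5, b=-1.7, c=-0.7, d=1.7.
ac·variance of V = (-5)·(-0.7)·13 = 45.5
bd·variance of Z = (-1.7)·1.7·19 = -54.91
(ad+bc)·covariance of V and Z = (-7.31)·11 = -80.41
covariance of B and M = 45.5 + (-54.91) + (-80.41) = -89.82.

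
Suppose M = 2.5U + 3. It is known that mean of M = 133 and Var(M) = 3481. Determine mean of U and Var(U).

From M = 2.5U + 3: mean of M = a·mean of U + b, so mean of U = (mean of M − b)/a = (133 − 3)/2.5 = 52.
Var(M) = a²·Var(U), so Var(U) = 3481/2.5² = 556.96.

mean of U = 52, Var(U) = 556.96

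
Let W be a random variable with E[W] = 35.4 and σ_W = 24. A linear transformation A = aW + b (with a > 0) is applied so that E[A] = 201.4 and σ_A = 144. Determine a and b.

a = 6, b = -11

σ_A = a·σ_W (a > 0), so a = 144/24 = 6.
E[A] = a·E[W] + b, so b = 201.4 − 6·35.4 = -11.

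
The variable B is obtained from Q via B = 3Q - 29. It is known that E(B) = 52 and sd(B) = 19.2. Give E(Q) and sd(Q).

From B = 3Q - 29: E(B) = a·E(Q) + b, so E(Q) = (E(B) − b)/a = (52 − (-29))/3 = 27.
sd(B) = |a|·sd(Q), so sd(Q) = 19.2/|3| = 6.4.

E(Q) = 27, sd(Q) = 6.4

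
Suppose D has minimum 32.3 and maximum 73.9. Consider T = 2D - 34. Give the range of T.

Range(T) = 83.2

Range of D = 73.9 − 32.3 = 41.6.
Range(T) = |a|·Range(D) = |2|·41.6 = 83.2.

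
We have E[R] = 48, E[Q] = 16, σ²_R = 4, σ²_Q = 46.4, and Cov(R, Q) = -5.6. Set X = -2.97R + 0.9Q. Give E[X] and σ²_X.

E[X] = (-2.97)·E[R] + 0.9·E[Q] = (-2.97)·48 + 0.9·16 = -128.16.
σ²_X = a²·σ²_R + b²·σ²_Q + 2ab·Cov(R, Q) with a = -2.97, b = 0.9.
= (-2.97)²·4 + 0.9²·46.4 + 2·(-2.97)·0.9·(-5.6)
= 35.2836 + 37.584 + 29.9376 = 102.8052.

E[X] = -128.16, σ²_X = 102.8052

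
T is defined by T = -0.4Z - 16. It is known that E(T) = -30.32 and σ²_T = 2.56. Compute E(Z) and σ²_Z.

From T = -0.4Z - 16: E(T) = a·E(Z) + b, so E(Z) = (E(T) − b)/a = (-30.32 − (-16))/(-0.4) = 35.8.
σ²_T = a²·σ²_Z, so σ²_Z = 2.56/(-0.4)² = 16.

E(Z) = 35.8, σ²_Z = 16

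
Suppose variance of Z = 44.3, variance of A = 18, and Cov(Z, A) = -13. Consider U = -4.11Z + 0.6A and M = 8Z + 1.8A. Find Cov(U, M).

Cov(U, M) = -1403.37

By bilinearity, Cov(U, M) = ac·variance of Z + bd·variance of A + (ad+bc)·Cov(Z, A), with a=-4.11, b=0.6, c=8, d=1.8.
ac·variance of Z = (-4.11)·8·44.3 = -1456.584
bd·variance of A = 0.6·1.8·18 = 19.44
(ad+bc)·Cov(Z, A) = (-2.598)·(-13) = 33.774
Cov(U, M) = -1456.584 + 19.44 + 33.774 = -1403.37.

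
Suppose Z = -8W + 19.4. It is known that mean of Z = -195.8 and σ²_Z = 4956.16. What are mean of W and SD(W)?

mean of W = 26.9, SD(W) = 8.8

From Z = -8W + 19.4: mean of Z = a·mean of W + b, so mean of W = (mean of Z − b)/a = (-195.8 − 19.4)/(-8) = 26.9.
SD(Z) = √4956.16 = 70.4.
SD(Z) = |a|·SD(W), so SD(W) = 70.4/|-8| = 8.8.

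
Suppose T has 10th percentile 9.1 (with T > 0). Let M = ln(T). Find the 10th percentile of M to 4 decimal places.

ln(T) is increasing, so P_{10}(M) = g(P_{10}(T)) ≈ 2.2083.

10th percentile of M = 2.2083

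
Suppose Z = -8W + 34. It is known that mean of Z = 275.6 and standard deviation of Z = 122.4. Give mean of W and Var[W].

mean of W = -30.2, Var[W] = 234.09

From Z = -8W + 34: mean of Z = a·mean of W + b, so mean of W = (mean of Z − b)/a = (275.6 − 34)/(-8) = -30.2.
Var[Z] = 122.4² = 14981.76.
Var[Z] = a²·Var[W], so Var[W] = 14981.76/(-8)² = 234.09.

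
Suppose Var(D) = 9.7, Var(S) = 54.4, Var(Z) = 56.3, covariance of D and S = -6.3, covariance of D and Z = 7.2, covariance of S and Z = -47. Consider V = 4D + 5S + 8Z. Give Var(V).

Var(V) = a²·Var(D) + b²·Var(S) + c²·Var(Z) + 2ab·covariance of D and S + 2ac·covariance of D and Z + 2bc·covariance of S and Z, with a = 4, b = 5, c = 8.
= 155.2 + 1360 + 3603.2 + (-252) + 460.8 + (-3760)
= 1567.2.

Var(V) = 1567.2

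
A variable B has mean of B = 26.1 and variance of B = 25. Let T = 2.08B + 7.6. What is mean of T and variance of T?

T = 2.08B + 7.6 is linear with a = 2.08, b = 7.6.
mean of T = a·mean of B + b = 2.08·26.1 + 7.6 = 61.888.
variance of T = a²·variance of B = 2.08²·25 = 108.16 (the additive constant 7.6 does not affect variance).

mean of T = 61.888, variance of T = 108.16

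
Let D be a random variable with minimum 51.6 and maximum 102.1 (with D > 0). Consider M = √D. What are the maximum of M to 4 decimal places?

max(M) = 10.1045

√D is increasing on this domain, so max(M) comes from max(D) = 102.1: max(M) = √(102.1) ≈ 10.1045.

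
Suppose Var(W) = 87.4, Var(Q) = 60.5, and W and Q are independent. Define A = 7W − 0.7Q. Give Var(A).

Var(A) = a²·Var(W) + b²·Var(Q) + 2ab·covariance of W and Q with a = 7, b = -0.7.
Independence gives covariance of W and Q = 0.
= 7²·87.4 + (-0.7)²·60.5 + 2·7·(-0.7)·0
= 4282.6 + 29.645 + 0 = 4312.245.

Var(A) = 4312.245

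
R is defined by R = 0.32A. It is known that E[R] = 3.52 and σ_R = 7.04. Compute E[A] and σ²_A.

From R = 0.32A: E[R] = a·E[A] + b, so E[A] = (E[R] − b)/a = (3.52 − 0)/0.32 = 11.
σ²_R = 7.04² = 49.5616.
σ²_R = a²·σ²_A, so σ²_A = 49.5616/0.32² = 484.

E[A] = 11, σ²_A = 484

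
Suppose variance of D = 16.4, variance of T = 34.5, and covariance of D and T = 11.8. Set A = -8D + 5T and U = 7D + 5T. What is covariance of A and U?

By bilinearity, covariance of A and U = ac·variance of D + bd·variance of T + (ad+bc)·covariance of D and T, with a=-8, b=5, c=7, d=5.
ac·variance of D = (-8)·7·16.4 = -918.4
bd·variance of T = 5·5·34.5 = 862.5
(ad+bc)·covariance of D and T = (-5)·11.8 = -59
covariance of A and U = -918.4 + 862.5 + (-59) = -114.9.

covariance of A and U = -114.9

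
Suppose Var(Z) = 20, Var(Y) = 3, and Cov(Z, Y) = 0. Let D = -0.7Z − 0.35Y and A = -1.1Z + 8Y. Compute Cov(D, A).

Cov(D, A) = 7

By bilinearity, Cov(D, A) = ac·Var(Z) + bd·Var(Y) + (ad+bc)·Cov(Z, Y), with a=-0.7, b=-0.35, c=-1.1, d=8.
ac·Var(Z) = (-0.7)·(-1.1)·20 = 15.4
bd·Var(Y) = (-0.35)·8·3 = -8.4
(ad+bc)·Cov(Z, Y) = (-5.215)·0 = 0
Cov(D, A) = 15.4 + (-8.4) + 0 = 7.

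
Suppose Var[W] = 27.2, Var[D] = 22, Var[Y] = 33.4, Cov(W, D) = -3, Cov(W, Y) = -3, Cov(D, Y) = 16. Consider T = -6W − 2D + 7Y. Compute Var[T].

Var[T] = 2435.8

Var[T] = a²·Var[W] + b²·Var[D] + c²·Var[Y] + 2ab·Cov(W, D) + 2ac·Cov(W, Y) + 2bc·Cov(D, Y), with a = -6, b = -2, c = 7.
= 979.2 + 88 + 1636.6 + (-72) + 252 + (-448)
= 2435.8.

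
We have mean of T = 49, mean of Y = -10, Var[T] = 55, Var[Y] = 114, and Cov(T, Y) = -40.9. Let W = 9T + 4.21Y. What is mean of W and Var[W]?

mean of W = 9·mean of T + 4.21·mean of Y = 9·49 + 4.21·(-10) = 398.9.
Var[W] = a²·Var[T] + b²·Var[Y] + 2ab·Cov(T, Y) with a = 9, b = 4.21.
= 9²·55 + 4.21²·114 + 2·9·4.21·(-40.9)
= 4455 + 2020.5474 + (-3099.402) = 3376.1454.

mean of W = 398.9, Var[W] = 3376.1454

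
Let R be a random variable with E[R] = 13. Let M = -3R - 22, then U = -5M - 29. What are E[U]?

E[U] = 276

E[M] = (-3)·13 + (-22) = -61.
E[U] = (-5)·(-61) + (-29) = 276.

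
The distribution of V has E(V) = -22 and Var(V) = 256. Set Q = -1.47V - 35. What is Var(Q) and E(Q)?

Var(Q) = 553.1904, E(Q) = -2.66

Q = -1.47V - 35 is linear with a = -1.47, b = -35.
Var(Q) = a²·Var(V) = (-1.47)²·256 = 553.1904 (the additive constant -35 does not affect variance).
E(Q) = a·E(V) + b = (-1.47)·(-22) + (-35) = -2.66.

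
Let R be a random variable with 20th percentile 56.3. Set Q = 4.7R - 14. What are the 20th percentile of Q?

Since a = 4.7 > 0 the transformation is increasing, so the 20th percentile of Q = a·(P_{20} of R) + b = 4.7·56.3 + (-14) = 250.61.

20th percentile of Q = 250.61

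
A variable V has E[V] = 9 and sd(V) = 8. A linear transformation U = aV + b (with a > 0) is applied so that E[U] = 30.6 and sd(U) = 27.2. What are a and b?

a = 3.4, b = 0

sd(U) = a·sd(V) (a > 0), so a = 27.2/8 = 3.4.
E[U] = a·E[V] + b, so b = 30.6 − 3.4·9 = 0.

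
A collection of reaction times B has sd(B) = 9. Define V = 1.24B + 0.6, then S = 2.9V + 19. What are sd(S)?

sd(V) = |1.24|·9 = 11.16.
sd(S) = |2.9|·11.16 = 32.364.

sd(S) = 32.364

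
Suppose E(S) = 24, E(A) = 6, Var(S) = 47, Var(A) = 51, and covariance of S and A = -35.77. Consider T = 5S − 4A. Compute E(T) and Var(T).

E(T) = 5·E(S) + (-4)·E(A) = 5·24 + (-4)·6 = 96.
Var(T) = a²·Var(S) + b²·Var(A) + 2ab·covariance of S and A with a = 5, b = -4.
= 5²·47 + (-4)²·51 + 2·5·(-4)·(-35.77)
= 1175 + 816 + 1430.8 = 3421.8.

E(T) = 96, Var(T) = 3421.8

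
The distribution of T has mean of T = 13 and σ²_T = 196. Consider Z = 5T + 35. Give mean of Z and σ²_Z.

Z = 5T + 35 is linear with a = 5, b = 35.
mean of Z = a·mean of T + b = 5·13 + 35 = 100.
σ²_Z = a²·σ²_T = 5²·196 = 4900 (the additive constant 35 does not affect variance).

mean of Z = 100, σ²_Z = 4900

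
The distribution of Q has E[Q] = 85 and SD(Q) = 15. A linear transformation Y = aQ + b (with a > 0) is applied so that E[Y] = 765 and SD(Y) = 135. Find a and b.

a = 9, b = 0

SD(Y) = a·SD(Q) (a > 0), so a = 135/15 = 9.
E[Y] = a·E[Q] + b, so b = 765 − 9·85 = 0.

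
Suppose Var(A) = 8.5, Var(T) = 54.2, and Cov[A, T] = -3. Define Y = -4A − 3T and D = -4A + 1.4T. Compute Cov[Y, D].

Cov[Y, D] = -110.84

By bilinearity, Cov[Y, D] = ac·Var(A) + bd·Var(T) + (ad+bc)·Cov[A, T], with a=-4, b=-3, c=-4, d=1.4.
ac·Var(A) = (-4)·(-4)·8.5 = 136
bd·Var(T) = (-3)·1.4·54.2 = -227.64
(ad+bc)·Cov[A, T] = (6.4)·(-3) = -19.2
Cov[Y, D] = 136 + (-227.64) + (-19.2) = -110.84.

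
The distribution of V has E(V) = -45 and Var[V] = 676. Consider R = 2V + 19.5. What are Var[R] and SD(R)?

R = 2V + 19.5 is linear with a = 2, b = 19.5.
Var[R] = a²·Var[V] = 2²·676 = 2704 (the additive constant 19.5 does not affect variance).
SD(V) = √676 = 26.
SD(R) = |a|·SD(V) = |2|·26 = 52.

Var[R] = 2704, SD(R) = 52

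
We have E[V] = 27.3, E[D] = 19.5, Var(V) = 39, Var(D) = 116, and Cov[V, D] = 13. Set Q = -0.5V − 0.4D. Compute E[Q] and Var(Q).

E[Q] = (-0.5)·E[V] + (-0.4)·E[D] = (-0.5)·27.3 + (-0.4)·19.5 = -21.45.
Var(Q) = a²·Var(V) + b²·Var(D) + 2ab·Cov[V, D] with a = -0.5, b = -0.4.
= (-0.5)²·39 + (-0.4)²·116 + 2·(-0.5)·(-0.4)·13
= 9.75 + 18.56 + 5.2 = 33.51.

E[Q] = -21.45, Var(Q) = 33.51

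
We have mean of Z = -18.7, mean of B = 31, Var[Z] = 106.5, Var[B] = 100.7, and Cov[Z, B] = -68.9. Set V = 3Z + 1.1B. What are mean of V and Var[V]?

mean of V = -22, Var[V] = 625.607

mean of V = 3·mean of Z + 1.1·mean of B = 3·(-18.7) + 1.1·31 = -22.
Var[V] = a²·Var[Z] + b²·Var[B] + 2ab·Cov[Z, B] with a = 3, b = 1.1.
= 3²·106.5 + 1.1²·100.7 + 2·3·1.1·(-68.9)
= 958.5 + 121.847 + (-454.74) = 625.607.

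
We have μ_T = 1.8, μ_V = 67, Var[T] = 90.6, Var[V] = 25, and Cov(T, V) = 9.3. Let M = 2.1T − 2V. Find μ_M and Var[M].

μ_M = 2.1·μ_T + (-2)·μ_V = 2.1·1.8 + (-2)·67 = -130.22.
Var[M] = a²·Var[T] + b²·Var[V] + 2ab·Cov(T, V) with a = 2.1, b = -2.
= 2.1²·90.6 + (-2)²·25 + 2·2.1·(-2)·9.3
= 399.546 + 100 + (-78.12) = 421.426.

μ_M = -130.22, Var[M] = 421.426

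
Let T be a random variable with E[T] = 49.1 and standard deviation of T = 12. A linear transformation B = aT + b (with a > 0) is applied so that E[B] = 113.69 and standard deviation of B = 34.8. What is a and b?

standard deviation of B = a·standard deviation of T (a > 0), so a = 34.8/12 = 2.9.
E[B] = a·E[T] + b, so b = 113.69 − 2.9·49.1 = -28.7.

a = 2.9, b = -28.7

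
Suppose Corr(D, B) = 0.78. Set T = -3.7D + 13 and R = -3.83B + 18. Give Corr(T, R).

Linear rescalings preserve correlation up to sign; here the slopes -3.7 and -3.83 have the same sign, so Corr(T, R) = Corr(D, B) = 0.78.

Corr(T, R) = 0.78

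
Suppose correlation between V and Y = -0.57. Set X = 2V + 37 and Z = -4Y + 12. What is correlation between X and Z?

Linear rescalings preserve |correlation|; the slopes 2 and -4 have opposite signs, so the correlation flips sign: correlation between X and Z = −correlation between V and Y = 0.57.

correlation between X and Z = 0.57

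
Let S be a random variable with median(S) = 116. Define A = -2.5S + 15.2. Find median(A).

A linear map preserves order up to sign, so median(A) = a·median(S) + b = (-2.5)·116 + 15.2 = -274.8.

median(A) = -274.8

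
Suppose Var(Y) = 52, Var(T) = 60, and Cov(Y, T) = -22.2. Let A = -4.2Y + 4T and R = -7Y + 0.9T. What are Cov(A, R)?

By bilinearity, Cov(A, R) = ac·Var(Y) + bd·Var(T) + (ad+bc)·Cov(Y, T), with a=-4.2, b=4, c=-7, d=0.9.
ac·Var(Y) = (-4.2)·(-7)·52 = 1528.8
bd·Var(T) = 4·0.9·60 = 216
(ad+bc)·Cov(Y, T) = (-31.78)·(-22.2) = 705.516
Cov(A, R) = 1528.8 + 216 + 705.516 = 2450.316.

Cov(A, R) = 2450.316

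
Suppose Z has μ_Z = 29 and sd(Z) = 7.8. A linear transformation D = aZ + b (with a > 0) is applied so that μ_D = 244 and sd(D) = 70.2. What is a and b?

sd(D) = a·sd(Z) (a > 0), so a = 70.2/7.8 = 9.
μ_D = a·μ_Z + b, so b = 244 − 9·29 = -17.

a = 9, b = -17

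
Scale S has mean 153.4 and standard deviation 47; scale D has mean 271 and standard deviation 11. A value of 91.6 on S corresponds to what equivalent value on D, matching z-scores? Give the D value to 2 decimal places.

z = (91.6 − 153.4)/47 ≈ -1.3149.
D = 271 + z·11 = 271 + (91.6 − 153.4)·11/47 ≈ 256.54.

D = 256.54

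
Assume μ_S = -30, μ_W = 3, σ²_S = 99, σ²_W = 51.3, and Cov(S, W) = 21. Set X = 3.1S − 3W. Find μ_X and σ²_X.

μ_X = -102, σ²_X = 1022.49

μ_X = 3.1·μ_S + (-3)·μ_W = 3.1·(-30) + (-3)·3 = -102.
σ²_X = a²·σ²_S + b²·σ²_W + 2ab·Cov(S, W) with a = 3.1, b = -3.
= 3.1²·99 + (-3)²·51.3 + 2·3.1·(-3)·21
= 951.39 + 461.7 + (-390.6) = 1022.49.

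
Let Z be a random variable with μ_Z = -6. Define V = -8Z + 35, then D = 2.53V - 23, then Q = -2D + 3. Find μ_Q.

μ_Q = -370.98

μ_V = (-8)·(-6) + 35 = 83.
μ_D = 2.53·83 + (-23) = 186.99.
μ_Q = (-2)·186.99 + 3 = -370.98.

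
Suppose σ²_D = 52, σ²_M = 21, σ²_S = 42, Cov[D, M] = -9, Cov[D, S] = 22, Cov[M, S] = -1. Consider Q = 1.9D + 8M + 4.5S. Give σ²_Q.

σ²_Q = a²·σ²_D + b²·σ²_M + c²·σ²_S + 2ab·Cov[D, M] + 2ac·Cov[D, S] + 2bc·Cov[M, S], with a = 1.9, b = 8, c = 4.5.
= 187.72 + 1344 + 850.5 + (-273.6) + 376.2 + (-72)
= 2412.82.

σ²_Q = 2412.82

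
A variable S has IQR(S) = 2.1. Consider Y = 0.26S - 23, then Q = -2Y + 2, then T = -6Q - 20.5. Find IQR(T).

IQR(T) = 6.552

IQR(Y) = |0.26|·2.1 = 0.546.
IQR(Q) = |-2|·0.546 = 1.092.
IQR(T) = |-6|·1.092 = 6.552.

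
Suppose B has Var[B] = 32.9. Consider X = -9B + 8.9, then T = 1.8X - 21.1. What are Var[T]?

Var[T] = 8634.276

Var[X] = (-9)²·32.9 = 2664.9.
Var[T] = 1.8²·2664.9 = 8634.276.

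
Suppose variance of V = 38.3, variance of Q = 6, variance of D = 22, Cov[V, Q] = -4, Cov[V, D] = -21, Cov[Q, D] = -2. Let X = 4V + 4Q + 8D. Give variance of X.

variance of X = a²·variance of V + b²·variance of Q + c²·variance of D + 2ab·Cov[V, Q] + 2ac·Cov[V, D] + 2bc·Cov[Q, D], with a = 4, b = 4, c = 8.
= 612.8 + 96 + 1408 + (-128) + (-1344) + (-128)
= 516.8.

variance of X = 516.8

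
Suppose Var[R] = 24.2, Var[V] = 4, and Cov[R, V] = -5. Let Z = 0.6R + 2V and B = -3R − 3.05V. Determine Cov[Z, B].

By bilinearity, Cov[Z, B] = ac·Var[R] + bd·Var[V] + (ad+bc)·Cov[R, V], with a=0.6, b=2, c=-3, d=-3.05.
ac·Var[R] = 0.6·(-3)·24.2 = -43.56
bd·Var[V] = 2·(-3.05)·4 = -24.4
(ad+bc)·Cov[R, V] = (-7.83)·(-5) = 39.15
Cov[Z, B] = -43.56 + (-24.4) + 39.15 = -28.81.

Cov[Z, B] = -28.81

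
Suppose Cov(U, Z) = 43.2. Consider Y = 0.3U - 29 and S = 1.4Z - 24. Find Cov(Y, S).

Cov(Y, S) = 18.144

Cov(Y, S) = a·c·Cov(U, Z) = 0.3·1.4·43.2 = 18.144. Additive constants drop out.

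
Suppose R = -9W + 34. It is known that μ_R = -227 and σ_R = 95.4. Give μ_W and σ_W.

From R = -9W + 34: μ_R = a·μ_W + b, so μ_W = (μ_R − b)/a = (-227 − 34)/(-9) = 29.
σ_R = |a|·σ_W, so σ_W = 95.4/|-9| = 10.6.

μ_W = 29, σ_W = 10.6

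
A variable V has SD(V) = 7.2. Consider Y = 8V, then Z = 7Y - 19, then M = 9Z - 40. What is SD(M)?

SD(Y) = |8|·7.2 = 57.6.
SD(Z) = |7|·57.6 = 403.2.
SD(M) = |9|·403.2 = 3628.8.

SD(M) = 3628.8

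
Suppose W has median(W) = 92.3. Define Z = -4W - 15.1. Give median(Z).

median(Z) = -384.3

A linear map preserves order up to sign, so median(Z) = a·median(W) + b = (-4)·92.3 + (-15.1) = -384.3.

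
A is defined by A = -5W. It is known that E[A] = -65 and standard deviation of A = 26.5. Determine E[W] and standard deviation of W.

From A = -5W: E[A] = a·E[W] + b, so E[W] = (E[A] − b)/a = (-65 − 0)/(-5) = 13.
standard deviation of A = |a|·standard deviation of W, so standard deviation of W = 26.5/|-5| = 5.3.

E[W] = 13, standard deviation of W = 5.3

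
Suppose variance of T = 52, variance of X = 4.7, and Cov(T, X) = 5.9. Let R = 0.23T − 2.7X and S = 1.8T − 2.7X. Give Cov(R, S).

By bilinearity, Cov(R, S) = ac·variance of T + bd·variance of X + (ad+bc)·Cov(T, X), with a=0.23, b=-2.7, c=1.8, d=-2.7.
ac·variance of T = 0.23·1.8·52 = 21.528
bd·variance of X = (-2.7)·(-2.7)·4.7 = 34.263
(ad+bc)·Cov(T, X) = (-5.481)·5.9 = -32.3379
Cov(R, S) = 21.528 + 34.263 + (-32.3379) = 23.4531.

Cov(R, S) = 23.4531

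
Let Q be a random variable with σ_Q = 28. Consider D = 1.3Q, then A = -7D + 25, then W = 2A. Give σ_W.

σ_D = |1.3|·28 = 36.4.
σ_A = |-7|·36.4 = 254.8.
σ_W = |2|·254.8 = 509.6.

σ_W = 509.6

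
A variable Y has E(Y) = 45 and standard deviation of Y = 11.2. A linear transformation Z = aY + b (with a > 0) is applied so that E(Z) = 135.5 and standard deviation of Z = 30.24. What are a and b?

standard deviation of Z = a·standard deviation of Y (a > 0), so a = 30.24/11.2 = 2.7.
E(Z) = a·E(Y) + b, so b = 135.5 − 2.7·45 = 14.

a = 2.7, b = 14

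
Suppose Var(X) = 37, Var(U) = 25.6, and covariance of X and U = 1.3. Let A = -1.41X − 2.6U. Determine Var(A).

Var(A) = a²·Var(X) + b²·Var(U) + 2ab·covariance of X and U with a = -1.41, b = -2.6.
= (-1.41)²·37 + (-2.6)²·25.6 + 2·(-1.41)·(-2.6)·1.3
= 73.5597 + 173.056 + 9.5316 = 256.1473.

Var(A) = 256.1473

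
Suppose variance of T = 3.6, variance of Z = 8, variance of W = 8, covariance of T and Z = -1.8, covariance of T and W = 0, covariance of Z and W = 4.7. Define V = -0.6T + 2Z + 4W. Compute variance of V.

variance of V = 240.816

variance of V = a²·variance of T + b²·variance of Z + c²·variance of W + 2ab·covariance of T and Z + 2ac·covariance of T and W + 2bc·covariance of Z and W, with a = -0.6, b = 2, c = 4.
= 1.296 + 32 + 128 + 4.32 + 0 + 75.2
= 240.816.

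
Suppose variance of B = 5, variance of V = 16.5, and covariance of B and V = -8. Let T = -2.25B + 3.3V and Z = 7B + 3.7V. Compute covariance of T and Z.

covariance of T and Z = 4.515

By bilinearity, covariance of T and Z = ac·variance of B + bd·variance of V + (ad+bc)·covariance of B and V, with a=-2.25, b=3.3, c=7, d=3.7.
ac·variance of B = (-2.25)·7·5 = -78.75
bd·variance of V = 3.3·3.7·16.5 = 201.465
(ad+bc)·covariance of B and V = (14.775)·(-8) = -118.2
covariance of T and Z = -78.75 + 201.465 + (-118.2) = 4.515.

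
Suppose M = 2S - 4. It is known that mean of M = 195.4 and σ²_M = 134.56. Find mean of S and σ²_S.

mean of S = 99.7, σ²_S = 33.64

From M = 2S - 4: mean of M = a·mean of S + b, so mean of S = (mean of M − b)/a = (195.4 − (-4))/2 = 99.7.
σ²_M = a²·σ²_S, so σ²_S = 134.56/2² = 33.64.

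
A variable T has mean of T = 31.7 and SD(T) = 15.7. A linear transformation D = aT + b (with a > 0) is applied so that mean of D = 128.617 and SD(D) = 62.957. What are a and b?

SD(D) = a·SD(T) (a > 0), so a = 62.957/15.7 = 4.01.
mean of D = a·mean of T + b, so b = 128.617 − 4.01·31.7 = 1.5.

a = 4.01, b = 1.5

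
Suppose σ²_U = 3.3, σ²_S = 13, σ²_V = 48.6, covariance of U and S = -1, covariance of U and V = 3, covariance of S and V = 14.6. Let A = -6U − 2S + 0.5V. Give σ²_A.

σ²_A = a²·σ²_U + b²·σ²_S + c²·σ²_V + 2ab·covariance of U and S + 2ac·covariance of U and V + 2bc·covariance of S and V, with a = -6, b = -2, c = 0.5.
= 118.8 + 52 + 12.15 + (-24) + (-18) + (-29.2)
= 111.75.

σ²_A = 111.75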